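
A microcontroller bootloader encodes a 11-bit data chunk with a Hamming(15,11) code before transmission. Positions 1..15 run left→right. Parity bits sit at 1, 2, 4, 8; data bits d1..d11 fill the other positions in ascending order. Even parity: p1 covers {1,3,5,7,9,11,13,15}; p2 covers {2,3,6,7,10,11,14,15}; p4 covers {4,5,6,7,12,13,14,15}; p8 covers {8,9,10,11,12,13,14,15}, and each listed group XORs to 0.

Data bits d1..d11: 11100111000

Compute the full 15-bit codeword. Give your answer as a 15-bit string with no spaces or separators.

Place data at non-parity positions: p1 p2 1 p4 1 1 0 p8 0 1 1 1 0 0 0
p1 (pos 1,3,5,7,9,11,13,15): XOR of data positions = 1⊕1⊕0⊕0⊕1⊕0⊕0 = 1
p2 (pos 2,3,6,7,10,11,14,15): XOR of data positions = 1⊕1⊕0⊕1⊕1⊕0⊕0 = 0
p4 (pos 4,5,6,7,12,13,14,15): XOR of data positions = 1⊕1⊕0⊕1⊕0⊕0⊕0 = 1
p8 (pos 8,9,10,11,12,13,14,15): XOR of data positions = 0⊕1⊕1⊕1⊕0⊕0⊕0 = 1
Codeword: 101111010111000

101111010111000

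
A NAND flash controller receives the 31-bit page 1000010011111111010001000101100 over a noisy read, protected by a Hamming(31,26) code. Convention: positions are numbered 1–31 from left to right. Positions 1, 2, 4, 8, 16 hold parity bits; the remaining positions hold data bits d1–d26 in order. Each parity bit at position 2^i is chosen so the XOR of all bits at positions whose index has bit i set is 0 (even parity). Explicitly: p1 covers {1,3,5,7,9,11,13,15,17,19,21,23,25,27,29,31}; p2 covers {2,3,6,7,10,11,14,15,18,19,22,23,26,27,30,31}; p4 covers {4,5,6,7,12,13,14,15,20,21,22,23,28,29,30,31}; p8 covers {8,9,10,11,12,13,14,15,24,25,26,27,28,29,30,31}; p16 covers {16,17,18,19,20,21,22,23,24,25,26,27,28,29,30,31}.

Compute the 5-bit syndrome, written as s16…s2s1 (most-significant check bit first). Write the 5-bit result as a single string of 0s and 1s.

s1 (pos 1,3,5,7,9,11,13,15,17,19,21,23,25,27,29,31): 1⊕0⊕0⊕0⊕1⊕1⊕1⊕1⊕0⊕0⊕0⊕0⊕0⊕0⊕1⊕0 = 0
s2 (pos 2,3,6,7,10,11,14,15,18,19,22,23,26,27,30,31): 0⊕0⊕1⊕0⊕1⊕1⊕1⊕1⊕1⊕0⊕1⊕0⊕1⊕0⊕0⊕0 = 0
s4 (pos 4,5,6,7,12,13,14,15,20,21,22,23,28,29,30,31): 0⊕0⊕1⊕0⊕1⊕1⊕1⊕1⊕0⊕0⊕1⊕0⊕1⊕1⊕0⊕0 = 0
s8 (pos 8,9,10,11,12,13,14,15,24,25,26,27,28,29,30,31): 0⊕1⊕1⊕1⊕1⊕1⊕1⊕1⊕0⊕0⊕1⊕0⊕1⊕1⊕0⊕0 = 0
s16 (pos 16,17,18,19,20,21,22,23,24,25,26,27,28,29,30,31): 1⊕0⊕1⊕0⊕0⊕0⊕1⊕0⊕0⊕0⊕1⊕0⊕1⊕1⊕0⊕0 = 0
Syndrome s16…s1 = 00000 → no error.

00000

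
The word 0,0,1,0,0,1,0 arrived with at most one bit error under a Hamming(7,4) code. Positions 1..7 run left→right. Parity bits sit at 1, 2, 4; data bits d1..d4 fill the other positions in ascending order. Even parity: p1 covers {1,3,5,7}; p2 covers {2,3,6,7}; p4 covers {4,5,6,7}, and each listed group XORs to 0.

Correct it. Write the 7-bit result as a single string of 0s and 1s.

0010110

s1 (pos 1,3,5,7): 0⊕1⊕0⊕0 = 1
s2 (pos 2,3,6,7): 0⊕1⊕1⊕0 = 0
s4 (pos 4,5,6,7): 0⊕0⊕1⊕0 = 1
Syndrome s4…s1 = 101 → error at position 5.
Flip position 5: 0010010 → 0010110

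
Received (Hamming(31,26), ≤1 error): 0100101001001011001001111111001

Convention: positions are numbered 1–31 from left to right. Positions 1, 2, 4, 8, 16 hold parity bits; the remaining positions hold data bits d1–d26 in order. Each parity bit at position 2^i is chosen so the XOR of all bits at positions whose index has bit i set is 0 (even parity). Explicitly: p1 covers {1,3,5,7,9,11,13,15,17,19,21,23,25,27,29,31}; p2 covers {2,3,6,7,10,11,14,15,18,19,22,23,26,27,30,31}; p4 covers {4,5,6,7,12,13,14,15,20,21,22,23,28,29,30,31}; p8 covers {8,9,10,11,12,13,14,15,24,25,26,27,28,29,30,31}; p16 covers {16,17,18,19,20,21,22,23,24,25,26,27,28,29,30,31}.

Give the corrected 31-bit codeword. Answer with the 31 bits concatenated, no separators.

0100101011001011001001111111001

s1 (pos 1,3,5,7,9,11,13,15,17,19,21,23,25,27,29,31): 0⊕0⊕1⊕1⊕0⊕0⊕1⊕1⊕0⊕1⊕0⊕1⊕1⊕1⊕0⊕1 = 1
s2 (pos 2,3,6,7,10,11,14,15,18,19,22,23,26,27,30,31): 1⊕0⊕0⊕1⊕1⊕0⊕0⊕1⊕0⊕1⊕1⊕1⊕1⊕1⊕0⊕1 = 0
s4 (pos 4,5,6,7,12,13,14,15,20,21,22,23,28,29,30,31): 0⊕1⊕0⊕1⊕0⊕1⊕0⊕1⊕0⊕0⊕1⊕1⊕1⊕0⊕0⊕1 = 0
s8 (pos 8,9,10,11,12,13,14,15,24,25,26,27,28,29,30,31): 0⊕0⊕1⊕0⊕0⊕1⊕0⊕1⊕1⊕1⊕1⊕1⊕1⊕0⊕0⊕1 = 1
s16 (pos 16,17,18,19,20,21,22,23,24,25,26,27,28,29,30,31): 1⊕0⊕0⊕1⊕0⊕0⊕1⊕1⊕1⊕1⊕1⊕1⊕1⊕0⊕0⊕1 = 0
Syndrome s16…s1 = 01001 → error at position 9.
Flip position 9: 0100101001001011001001111111001 → 0100101011001011001001111111001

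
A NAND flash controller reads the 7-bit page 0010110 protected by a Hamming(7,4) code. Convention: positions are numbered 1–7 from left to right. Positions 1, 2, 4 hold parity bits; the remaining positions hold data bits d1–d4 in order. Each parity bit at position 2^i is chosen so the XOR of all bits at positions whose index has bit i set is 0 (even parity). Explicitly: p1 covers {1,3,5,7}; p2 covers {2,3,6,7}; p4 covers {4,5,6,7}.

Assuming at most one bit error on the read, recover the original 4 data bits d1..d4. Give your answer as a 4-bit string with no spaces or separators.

s1 (pos 1,3,5,7): 0⊕1⊕1⊕0 = 0
s2 (pos 2,3,6,7): 0⊕1⊕1⊕0 = 0
s4 (pos 4,5,6,7): 0⊕1⊕1⊕0 = 0
Syndrome s4…s1 = 000 → no error.
Read data bits from positions 3,5,6,7: 1110

1110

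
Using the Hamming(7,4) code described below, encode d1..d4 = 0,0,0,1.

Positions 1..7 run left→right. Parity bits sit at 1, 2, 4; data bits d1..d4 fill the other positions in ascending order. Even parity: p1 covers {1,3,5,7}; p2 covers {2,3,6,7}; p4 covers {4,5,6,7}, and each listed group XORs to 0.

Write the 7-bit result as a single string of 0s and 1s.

Place data at non-parity positions: p1 p2 0 p4 0 0 1
p1 (pos 1,3,5,7): XOR of data positions = 0⊕0⊕1 = 1
p2 (pos 2,3,6,7): XOR of data positions = 0⊕0⊕1 = 1
p4 (pos 4,5,6,7): XOR of data positions = 0⊕0⊕1 = 1
Codeword: 1101001

1101001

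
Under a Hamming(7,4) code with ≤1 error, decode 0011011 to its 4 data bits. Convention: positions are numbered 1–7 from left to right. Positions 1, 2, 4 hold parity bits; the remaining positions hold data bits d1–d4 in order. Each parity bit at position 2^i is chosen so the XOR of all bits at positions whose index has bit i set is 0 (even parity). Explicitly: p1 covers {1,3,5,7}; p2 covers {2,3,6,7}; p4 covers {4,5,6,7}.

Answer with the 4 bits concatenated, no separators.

1001

s1 (pos 1,3,5,7): 0⊕1⊕0⊕1 = 0
s2 (pos 2,3,6,7): 0⊕1⊕1⊕1 = 1
s4 (pos 4,5,6,7): 1⊕0⊕1⊕1 = 1
Syndrome s4…s1 = 110 → error at position 6.
Flip position 6: 0011011 → 0011001
Read data bits from positions 3,5,6,7: 1001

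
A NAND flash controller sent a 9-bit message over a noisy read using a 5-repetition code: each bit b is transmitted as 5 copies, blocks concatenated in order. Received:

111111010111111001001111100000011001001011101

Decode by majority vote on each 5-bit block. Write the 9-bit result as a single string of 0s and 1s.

Block 1 (11111): 5 ones → 1
Block 2 (10101): 3 ones → 1
Block 3 (11111): 5 ones → 1
Block 4 (00100): 1 one → 0
Block 5 (11111): 5 ones → 1
Block 6 (00000): 0 ones → 0
Block 7 (01100): 2 ones → 0
Block 8 (10010): 2 ones → 0
Block 9 (11101): 4 ones → 1

111010001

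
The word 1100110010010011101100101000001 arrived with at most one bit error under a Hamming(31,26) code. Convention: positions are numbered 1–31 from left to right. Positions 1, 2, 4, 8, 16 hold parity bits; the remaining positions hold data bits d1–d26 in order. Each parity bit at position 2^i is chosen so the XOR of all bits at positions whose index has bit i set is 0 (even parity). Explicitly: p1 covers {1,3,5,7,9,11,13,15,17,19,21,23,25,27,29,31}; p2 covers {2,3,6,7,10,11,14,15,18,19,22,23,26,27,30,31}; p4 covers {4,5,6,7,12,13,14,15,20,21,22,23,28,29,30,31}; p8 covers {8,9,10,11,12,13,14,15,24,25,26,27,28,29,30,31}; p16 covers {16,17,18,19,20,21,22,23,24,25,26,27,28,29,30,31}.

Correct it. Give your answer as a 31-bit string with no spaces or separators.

1100110010010011101100101000101

s1 (pos 1,3,5,7,9,11,13,15,17,19,21,23,25,27,29,31): 1⊕0⊕1⊕0⊕1⊕0⊕0⊕1⊕1⊕1⊕0⊕1⊕1⊕0⊕0⊕1 = 1
s2 (pos 2,3,6,7,10,11,14,15,18,19,22,23,26,27,30,31): 1⊕0⊕1⊕0⊕0⊕0⊕0⊕1⊕0⊕1⊕0⊕1⊕0⊕0⊕0⊕1 = 0
s4 (pos 4,5,6,7,12,13,14,15,20,21,22,23,28,29,30,31): 0⊕1⊕1⊕0⊕1⊕0⊕0⊕1⊕1⊕0⊕0⊕1⊕0⊕0⊕0⊕1 = 1
s8 (pos 8,9,10,11,12,13,14,15,24,25,26,27,28,29,30,31): 0⊕1⊕0⊕0⊕1⊕0⊕0⊕1⊕0⊕1⊕0⊕0⊕0⊕0⊕0⊕1 = 1
s16 (pos 16,17,18,19,20,21,22,23,24,25,26,27,28,29,30,31): 1⊕1⊕0⊕1⊕1⊕0⊕0⊕1⊕0⊕1⊕0⊕0⊕0⊕0⊕0⊕1 = 1
Syndrome s16…s1 = 11101 → error at position 29.
Flip position 29: 1100110010010011101100101000001 → 1100110010010011101100101000101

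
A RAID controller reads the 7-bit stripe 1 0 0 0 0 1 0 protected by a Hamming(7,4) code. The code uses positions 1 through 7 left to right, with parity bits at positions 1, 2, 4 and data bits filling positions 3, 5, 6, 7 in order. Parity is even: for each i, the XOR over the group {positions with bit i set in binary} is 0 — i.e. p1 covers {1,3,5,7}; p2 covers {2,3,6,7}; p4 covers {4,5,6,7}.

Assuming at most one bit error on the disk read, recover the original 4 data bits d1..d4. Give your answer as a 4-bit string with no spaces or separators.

0011

s1 (pos 1,3,5,7): 1⊕0⊕0⊕0 = 1
s2 (pos 2,3,6,7): 0⊕0⊕1⊕0 = 1
s4 (pos 4,5,6,7): 0⊕0⊕1⊕0 = 1
Syndrome s4…s1 = 111 → error at position 7.
Flip position 7: 1000010 → 1000011
Read data bits from positions 3,5,6,7: 0011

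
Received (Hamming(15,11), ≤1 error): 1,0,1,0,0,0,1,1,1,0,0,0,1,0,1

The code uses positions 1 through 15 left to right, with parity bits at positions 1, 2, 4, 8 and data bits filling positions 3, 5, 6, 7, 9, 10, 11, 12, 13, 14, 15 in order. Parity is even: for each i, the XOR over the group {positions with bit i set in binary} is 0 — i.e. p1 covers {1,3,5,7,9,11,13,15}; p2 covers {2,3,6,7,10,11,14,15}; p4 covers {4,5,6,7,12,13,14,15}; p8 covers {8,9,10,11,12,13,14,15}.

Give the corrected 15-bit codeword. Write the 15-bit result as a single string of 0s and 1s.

101001111000101

s1 (pos 1,3,5,7,9,11,13,15): 1⊕1⊕0⊕1⊕1⊕0⊕1⊕1 = 0
s2 (pos 2,3,6,7,10,11,14,15): 0⊕1⊕0⊕1⊕0⊕0⊕0⊕1 = 1
s4 (pos 4,5,6,7,12,13,14,15): 0⊕0⊕0⊕1⊕0⊕1⊕0⊕1 = 1
s8 (pos 8,9,10,11,12,13,14,15): 1⊕1⊕0⊕0⊕0⊕1⊕0⊕1 = 0
Syndrome s8…s1 = 0110 → error at position 6.
Flip position 6: 101000111000101 → 101001111000101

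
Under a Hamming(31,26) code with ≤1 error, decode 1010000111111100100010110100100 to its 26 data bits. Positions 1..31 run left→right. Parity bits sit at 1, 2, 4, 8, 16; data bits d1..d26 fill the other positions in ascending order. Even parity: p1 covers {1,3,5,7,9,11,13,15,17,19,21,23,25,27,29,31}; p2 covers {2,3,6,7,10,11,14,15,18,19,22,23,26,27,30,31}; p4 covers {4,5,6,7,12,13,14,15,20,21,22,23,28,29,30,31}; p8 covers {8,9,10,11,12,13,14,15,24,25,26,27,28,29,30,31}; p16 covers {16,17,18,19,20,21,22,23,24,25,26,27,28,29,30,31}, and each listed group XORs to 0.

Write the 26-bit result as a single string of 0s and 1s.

s1 (pos 1,3,5,7,9,11,13,15,17,19,21,23,25,27,29,31): 1⊕1⊕0⊕0⊕1⊕1⊕1⊕0⊕1⊕0⊕1⊕1⊕0⊕0⊕1⊕0 = 1
s2 (pos 2,3,6,7,10,11,14,15,18,19,22,23,26,27,30,31): 0⊕1⊕0⊕0⊕1⊕1⊕1⊕0⊕0⊕0⊕0⊕1⊕1⊕0⊕0⊕0 = 0
s4 (pos 4,5,6,7,12,13,14,15,20,21,22,23,28,29,30,31): 0⊕0⊕0⊕0⊕1⊕1⊕1⊕0⊕0⊕1⊕0⊕1⊕0⊕1⊕0⊕0 = 0
s8 (pos 8,9,10,11,12,13,14,15,24,25,26,27,28,29,30,31): 1⊕1⊕1⊕1⊕1⊕1⊕1⊕0⊕1⊕0⊕1⊕0⊕0⊕1⊕0⊕0 = 0
s16 (pos 16,17,18,19,20,21,22,23,24,25,26,27,28,29,30,31): 0⊕1⊕0⊕0⊕0⊕1⊕0⊕1⊕1⊕0⊕1⊕0⊕0⊕1⊕0⊕0 = 0
Syndrome s16…s1 = 00001 → error at position 1.
Flip position 1: 1010000111111100100010110100100 → 0010000111111100100010110100100
Read data bits from positions 3,5,6,7,9,10,11,12,13,14,15,17,18,19,20,21,22,23,24,25,26,27,28,29,30,31: 10001111110100010110100100

10001111110100010110100100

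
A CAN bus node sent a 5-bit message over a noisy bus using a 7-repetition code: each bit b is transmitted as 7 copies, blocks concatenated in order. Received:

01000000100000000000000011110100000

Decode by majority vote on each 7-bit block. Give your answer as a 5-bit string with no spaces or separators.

00010

Block 1 (0100000): 1 one → 0
Block 2 (0100000): 1 one → 0
Block 3 (0000000): 0 ones → 0
Block 4 (0001111): 4 ones → 1
Block 5 (0100000): 1 one → 0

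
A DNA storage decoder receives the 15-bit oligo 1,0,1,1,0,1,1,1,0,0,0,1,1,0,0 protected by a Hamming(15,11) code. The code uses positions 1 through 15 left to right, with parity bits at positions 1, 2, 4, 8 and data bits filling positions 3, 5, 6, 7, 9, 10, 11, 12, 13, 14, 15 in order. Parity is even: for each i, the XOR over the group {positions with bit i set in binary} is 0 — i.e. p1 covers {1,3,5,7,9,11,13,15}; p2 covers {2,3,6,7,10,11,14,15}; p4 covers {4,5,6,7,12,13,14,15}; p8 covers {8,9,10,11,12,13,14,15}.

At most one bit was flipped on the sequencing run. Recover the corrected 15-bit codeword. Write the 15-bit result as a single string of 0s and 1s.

101101110001110

s1 (pos 1,3,5,7,9,11,13,15): 1⊕1⊕0⊕1⊕0⊕0⊕1⊕0 = 0
s2 (pos 2,3,6,7,10,11,14,15): 0⊕1⊕1⊕1⊕0⊕0⊕0⊕0 = 1
s4 (pos 4,5,6,7,12,13,14,15): 1⊕0⊕1⊕1⊕1⊕1⊕0⊕0 = 1
s8 (pos 8,9,10,11,12,13,14,15): 1⊕0⊕0⊕0⊕1⊕1⊕0⊕0 = 1
Syndrome s8…s1 = 1110 → error at position 14.
Flip position 14: 101101110001100 → 101101110001110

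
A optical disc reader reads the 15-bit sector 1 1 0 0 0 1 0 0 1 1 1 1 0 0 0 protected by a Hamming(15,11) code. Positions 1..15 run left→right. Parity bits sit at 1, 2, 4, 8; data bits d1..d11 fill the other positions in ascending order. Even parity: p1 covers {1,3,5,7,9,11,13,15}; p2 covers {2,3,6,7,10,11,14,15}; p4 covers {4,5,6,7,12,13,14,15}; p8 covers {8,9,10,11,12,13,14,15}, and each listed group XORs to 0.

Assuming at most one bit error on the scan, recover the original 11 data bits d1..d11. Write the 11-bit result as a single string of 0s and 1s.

00101111000

s1 (pos 1,3,5,7,9,11,13,15): 1⊕0⊕0⊕0⊕1⊕1⊕0⊕0 = 1
s2 (pos 2,3,6,7,10,11,14,15): 1⊕0⊕1⊕0⊕1⊕1⊕0⊕0 = 0
s4 (pos 4,5,6,7,12,13,14,15): 0⊕0⊕1⊕0⊕1⊕0⊕0⊕0 = 0
s8 (pos 8,9,10,11,12,13,14,15): 0⊕1⊕1⊕1⊕1⊕0⊕0⊕0 = 0
Syndrome s8…s1 = 0001 → error at position 1.
Flip position 1: 110001001111000 → 010001001111000
Read data bits from positions 3,5,6,7,9,10,11,12,13,14,15: 00101111000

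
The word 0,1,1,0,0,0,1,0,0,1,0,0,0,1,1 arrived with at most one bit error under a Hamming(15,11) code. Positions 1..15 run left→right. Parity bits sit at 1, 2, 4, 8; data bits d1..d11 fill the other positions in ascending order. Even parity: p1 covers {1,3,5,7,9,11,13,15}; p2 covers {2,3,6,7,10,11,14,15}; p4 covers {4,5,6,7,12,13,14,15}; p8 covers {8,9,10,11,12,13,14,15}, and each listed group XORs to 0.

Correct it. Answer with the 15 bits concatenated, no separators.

s1 (pos 1,3,5,7,9,11,13,15): 0⊕1⊕0⊕1⊕0⊕0⊕0⊕1 = 1
s2 (pos 2,3,6,7,10,11,14,15): 1⊕1⊕0⊕1⊕1⊕0⊕1⊕1 = 0
s4 (pos 4,5,6,7,12,13,14,15): 0⊕0⊕0⊕1⊕0⊕0⊕1⊕1 = 1
s8 (pos 8,9,10,11,12,13,14,15): 0⊕0⊕1⊕0⊕0⊕0⊕1⊕1 = 1
Syndrome s8…s1 = 1101 → error at position 13.
Flip position 13: 011000100100011 → 011000100100111

011000100100111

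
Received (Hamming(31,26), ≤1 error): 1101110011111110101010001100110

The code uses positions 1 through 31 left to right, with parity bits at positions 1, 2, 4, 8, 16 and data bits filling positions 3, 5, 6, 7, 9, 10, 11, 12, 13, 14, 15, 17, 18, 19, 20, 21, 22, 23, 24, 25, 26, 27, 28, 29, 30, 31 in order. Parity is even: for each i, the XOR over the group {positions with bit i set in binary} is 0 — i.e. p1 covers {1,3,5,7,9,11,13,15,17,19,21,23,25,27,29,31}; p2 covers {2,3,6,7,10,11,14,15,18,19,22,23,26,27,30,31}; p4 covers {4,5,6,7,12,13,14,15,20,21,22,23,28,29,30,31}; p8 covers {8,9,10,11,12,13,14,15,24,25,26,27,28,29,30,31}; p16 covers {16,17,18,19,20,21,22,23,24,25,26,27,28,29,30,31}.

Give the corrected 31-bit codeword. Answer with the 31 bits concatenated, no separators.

1101110011111110101010001110110

s1 (pos 1,3,5,7,9,11,13,15,17,19,21,23,25,27,29,31): 1⊕0⊕1⊕0⊕1⊕1⊕1⊕1⊕1⊕1⊕1⊕0⊕1⊕0⊕1⊕0 = 1
s2 (pos 2,3,6,7,10,11,14,15,18,19,22,23,26,27,30,31): 1⊕0⊕1⊕0⊕1⊕1⊕1⊕1⊕0⊕1⊕0⊕0⊕1⊕0⊕1⊕0 = 1
s4 (pos 4,5,6,7,12,13,14,15,20,21,22,23,28,29,30,31): 1⊕1⊕1⊕0⊕1⊕1⊕1⊕1⊕0⊕1⊕0⊕0⊕0⊕1⊕1⊕0 = 0
s8 (pos 8,9,10,11,12,13,14,15,24,25,26,27,28,29,30,31): 0⊕1⊕1⊕1⊕1⊕1⊕1⊕1⊕0⊕1⊕1⊕0⊕0⊕1⊕1⊕0 = 1
s16 (pos 16,17,18,19,20,21,22,23,24,25,26,27,28,29,30,31): 0⊕1⊕0⊕1⊕0⊕1⊕0⊕0⊕0⊕1⊕1⊕0⊕0⊕1⊕1⊕0 = 1
Syndrome s16…s1 = 11011 → error at position 27.
Flip position 27: 1101110011111110101010001100110 → 1101110011111110101010001110110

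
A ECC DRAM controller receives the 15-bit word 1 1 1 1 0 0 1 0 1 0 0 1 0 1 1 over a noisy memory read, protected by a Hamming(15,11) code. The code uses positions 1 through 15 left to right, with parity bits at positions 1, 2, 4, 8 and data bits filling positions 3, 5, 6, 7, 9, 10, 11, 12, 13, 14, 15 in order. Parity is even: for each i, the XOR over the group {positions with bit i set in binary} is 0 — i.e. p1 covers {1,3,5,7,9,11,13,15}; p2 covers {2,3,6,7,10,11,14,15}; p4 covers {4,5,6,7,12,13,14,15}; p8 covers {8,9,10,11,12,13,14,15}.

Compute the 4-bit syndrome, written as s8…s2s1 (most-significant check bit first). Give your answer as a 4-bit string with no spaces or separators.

0111

s1 (pos 1,3,5,7,9,11,13,15): 1⊕1⊕0⊕1⊕1⊕0⊕0⊕1 = 1
s2 (pos 2,3,6,7,10,11,14,15): 1⊕1⊕0⊕1⊕0⊕0⊕1⊕1 = 1
s4 (pos 4,5,6,7,12,13,14,15): 1⊕0⊕0⊕1⊕1⊕0⊕1⊕1 = 1
s8 (pos 8,9,10,11,12,13,14,15): 0⊕1⊕0⊕0⊕1⊕0⊕1⊕1 = 0
Syndrome s8…s1 = 0111 → error at position 7.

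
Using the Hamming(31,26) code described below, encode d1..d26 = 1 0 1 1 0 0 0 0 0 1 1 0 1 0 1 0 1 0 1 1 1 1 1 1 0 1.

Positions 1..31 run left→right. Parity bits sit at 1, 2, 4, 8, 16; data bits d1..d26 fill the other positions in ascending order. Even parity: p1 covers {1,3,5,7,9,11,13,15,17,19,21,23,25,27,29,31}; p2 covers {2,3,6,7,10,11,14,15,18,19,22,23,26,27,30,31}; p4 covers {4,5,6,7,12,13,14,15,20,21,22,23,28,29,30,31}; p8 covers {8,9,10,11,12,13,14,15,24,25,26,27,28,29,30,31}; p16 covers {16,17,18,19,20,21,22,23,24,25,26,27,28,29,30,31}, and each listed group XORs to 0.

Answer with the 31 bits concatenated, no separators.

1011011100000110010101011111101

Place data at non-parity positions: p1 p2 1 p4 0 1 1 p8 0 0 0 0 0 1 1 p16 0 1 0 1 0 1 0 1 1 1 1 1 1 0 1
p1 (pos 1,3,5,7,9,11,13,15,17,19,21,23,25,27,29,31): XOR of data positions = 1⊕0⊕1⊕0⊕0⊕0⊕1⊕0⊕0⊕0⊕0⊕1⊕1⊕1⊕1 = 1
p2 (pos 2,3,6,7,10,11,14,15,18,19,22,23,26,27,30,31): XOR of data positions = 1⊕1⊕1⊕0⊕0⊕1⊕1⊕1⊕0⊕1⊕0⊕1⊕1⊕0⊕1 = 0
p4 (pos 4,5,6,7,12,13,14,15,20,21,22,23,28,29,30,31): XOR of data positions = 0⊕1⊕1⊕0⊕0⊕1⊕1⊕1⊕0⊕1⊕0⊕1⊕1⊕0⊕1 = 1
p8 (pos 8,9,10,11,12,13,14,15,24,25,26,27,28,29,30,31): XOR of data positions = 0⊕0⊕0⊕0⊕0⊕1⊕1⊕1⊕1⊕1⊕1⊕1⊕1⊕0⊕1 = 1
p16 (pos 16,17,18,19,20,21,22,23,24,25,26,27,28,29,30,31): XOR of data positions = 0⊕1⊕0⊕1⊕0⊕1⊕0⊕1⊕1⊕1⊕1⊕1⊕1⊕0⊕1 = 0
Codeword: 1011011100000110010101011111101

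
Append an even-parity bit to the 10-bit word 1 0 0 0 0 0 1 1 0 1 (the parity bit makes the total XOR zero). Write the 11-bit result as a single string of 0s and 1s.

XOR of the 10 data bits: 1⊕0⊕0⊕0⊕0⊕0⊕1⊕1⊕0⊕1 = 0
Parity bit = 0 (so all 11 bits XOR to 0).

10000011010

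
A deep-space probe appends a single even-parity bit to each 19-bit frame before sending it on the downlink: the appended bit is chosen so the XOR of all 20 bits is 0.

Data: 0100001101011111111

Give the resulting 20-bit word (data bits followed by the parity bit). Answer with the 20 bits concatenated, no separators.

XOR of the 19 data bits: 0⊕1⊕0⊕0⊕0⊕0⊕1⊕1⊕0⊕1⊕0⊕1⊕1⊕1⊕1⊕1⊕1⊕1⊕1 = 0
Parity bit = 0 (so all 20 bits XOR to 0).

01000011010111111110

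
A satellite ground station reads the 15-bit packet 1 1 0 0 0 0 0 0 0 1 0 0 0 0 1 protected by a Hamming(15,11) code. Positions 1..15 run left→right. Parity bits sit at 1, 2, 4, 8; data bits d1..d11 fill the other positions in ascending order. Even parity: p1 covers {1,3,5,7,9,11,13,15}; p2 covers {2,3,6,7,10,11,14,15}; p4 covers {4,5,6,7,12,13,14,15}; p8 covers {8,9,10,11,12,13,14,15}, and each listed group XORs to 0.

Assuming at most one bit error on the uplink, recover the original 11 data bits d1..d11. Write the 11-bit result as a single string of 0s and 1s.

s1 (pos 1,3,5,7,9,11,13,15): 1⊕0⊕0⊕0⊕0⊕0⊕0⊕1 = 0
s2 (pos 2,3,6,7,10,11,14,15): 1⊕0⊕0⊕0⊕1⊕0⊕0⊕1 = 1
s4 (pos 4,5,6,7,12,13,14,15): 0⊕0⊕0⊕0⊕0⊕0⊕0⊕1 = 1
s8 (pos 8,9,10,11,12,13,14,15): 0⊕0⊕1⊕0⊕0⊕0⊕0⊕1 = 0
Syndrome s8…s1 = 0110 → error at position 6.
Flip position 6: 110000000100001 → 110001000100001
Read data bits from positions 3,5,6,7,9,10,11,12,13,14,15: 00100100001

00100100001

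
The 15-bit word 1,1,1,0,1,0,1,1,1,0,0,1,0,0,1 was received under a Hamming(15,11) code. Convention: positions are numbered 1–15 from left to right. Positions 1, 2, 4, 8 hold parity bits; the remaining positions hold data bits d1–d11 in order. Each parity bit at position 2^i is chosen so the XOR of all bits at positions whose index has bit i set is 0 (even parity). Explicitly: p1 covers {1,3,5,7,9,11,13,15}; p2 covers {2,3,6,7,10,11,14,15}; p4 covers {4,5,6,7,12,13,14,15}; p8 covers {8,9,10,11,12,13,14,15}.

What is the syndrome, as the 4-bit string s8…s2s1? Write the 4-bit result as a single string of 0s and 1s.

s1 (pos 1,3,5,7,9,11,13,15): 1⊕1⊕1⊕1⊕1⊕0⊕0⊕1 = 0
s2 (pos 2,3,6,7,10,11,14,15): 1⊕1⊕0⊕1⊕0⊕0⊕0⊕1 = 0
s4 (pos 4,5,6,7,12,13,14,15): 0⊕1⊕0⊕1⊕1⊕0⊕0⊕1 = 0
s8 (pos 8,9,10,11,12,13,14,15): 1⊕1⊕0⊕0⊕1⊕0⊕0⊕1 = 0
Syndrome s8…s1 = 0000 → no error.

0000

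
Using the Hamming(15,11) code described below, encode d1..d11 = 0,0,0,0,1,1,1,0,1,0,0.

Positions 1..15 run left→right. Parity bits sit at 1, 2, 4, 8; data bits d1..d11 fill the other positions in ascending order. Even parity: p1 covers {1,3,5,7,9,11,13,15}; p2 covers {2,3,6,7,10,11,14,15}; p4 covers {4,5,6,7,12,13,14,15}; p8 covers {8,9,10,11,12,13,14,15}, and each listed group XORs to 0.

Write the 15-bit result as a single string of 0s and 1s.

Place data at non-parity positions: p1 p2 0 p4 0 0 0 p8 1 1 1 0 1 0 0
p1 (pos 1,3,5,7,9,11,13,15): XOR of data positions = 0⊕0⊕0⊕1⊕1⊕1⊕0 = 1
p2 (pos 2,3,6,7,10,11,14,15): XOR of data positions = 0⊕0⊕0⊕1⊕1⊕0⊕0 = 0
p4 (pos 4,5,6,7,12,13,14,15): XOR of data positions = 0⊕0⊕0⊕0⊕1⊕0⊕0 = 1
p8 (pos 8,9,10,11,12,13,14,15): XOR of data positions = 1⊕1⊕1⊕0⊕1⊕0⊕0 = 0
Codeword: 100100001110100

100100001110100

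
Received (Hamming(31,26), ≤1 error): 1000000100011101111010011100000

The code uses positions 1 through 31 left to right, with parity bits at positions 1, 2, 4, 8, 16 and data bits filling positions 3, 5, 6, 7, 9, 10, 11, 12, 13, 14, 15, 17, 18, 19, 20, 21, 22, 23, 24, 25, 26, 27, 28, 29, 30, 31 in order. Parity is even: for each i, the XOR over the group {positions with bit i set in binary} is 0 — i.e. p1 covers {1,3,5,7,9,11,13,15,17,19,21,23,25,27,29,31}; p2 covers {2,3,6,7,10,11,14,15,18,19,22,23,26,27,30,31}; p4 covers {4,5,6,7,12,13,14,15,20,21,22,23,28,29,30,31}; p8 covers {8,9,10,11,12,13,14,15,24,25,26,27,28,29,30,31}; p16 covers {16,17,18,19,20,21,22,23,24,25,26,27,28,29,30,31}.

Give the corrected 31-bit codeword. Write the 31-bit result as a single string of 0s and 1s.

1000000000011101111010011100000

s1 (pos 1,3,5,7,9,11,13,15,17,19,21,23,25,27,29,31): 1⊕0⊕0⊕0⊕0⊕0⊕1⊕0⊕1⊕1⊕1⊕0⊕1⊕0⊕0⊕0 = 0
s2 (pos 2,3,6,7,10,11,14,15,18,19,22,23,26,27,30,31): 0⊕0⊕0⊕0⊕0⊕0⊕1⊕0⊕1⊕1⊕0⊕0⊕1⊕0⊕0⊕0 = 0
s4 (pos 4,5,6,7,12,13,14,15,20,21,22,23,28,29,30,31): 0⊕0⊕0⊕0⊕1⊕1⊕1⊕0⊕0⊕1⊕0⊕0⊕0⊕0⊕0⊕0 = 0
s8 (pos 8,9,10,11,12,13,14,15,24,25,26,27,28,29,30,31): 1⊕0⊕0⊕0⊕1⊕1⊕1⊕0⊕1⊕1⊕1⊕0⊕0⊕0⊕0⊕0 = 1
s16 (pos 16,17,18,19,20,21,22,23,24,25,26,27,28,29,30,31): 1⊕1⊕1⊕1⊕0⊕1⊕0⊕0⊕1⊕1⊕1⊕0⊕0⊕0⊕0⊕0 = 0
Syndrome s16…s1 = 01000 → error at position 8.
Flip position 8: 1000000100011101111010011100000 → 1000000000011101111010011100000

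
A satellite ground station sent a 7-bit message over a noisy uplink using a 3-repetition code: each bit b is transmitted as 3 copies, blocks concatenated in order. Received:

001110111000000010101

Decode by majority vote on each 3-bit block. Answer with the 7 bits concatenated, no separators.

0110001

Block 1 (001): 1 one → 0
Block 2 (110): 2 ones → 1
Block 3 (111): 3 ones → 1
Block 4 (000): 0 ones → 0
Block 5 (000): 0 ones → 0
Block 6 (010): 1 one → 0
Block 7 (101): 2 ones → 1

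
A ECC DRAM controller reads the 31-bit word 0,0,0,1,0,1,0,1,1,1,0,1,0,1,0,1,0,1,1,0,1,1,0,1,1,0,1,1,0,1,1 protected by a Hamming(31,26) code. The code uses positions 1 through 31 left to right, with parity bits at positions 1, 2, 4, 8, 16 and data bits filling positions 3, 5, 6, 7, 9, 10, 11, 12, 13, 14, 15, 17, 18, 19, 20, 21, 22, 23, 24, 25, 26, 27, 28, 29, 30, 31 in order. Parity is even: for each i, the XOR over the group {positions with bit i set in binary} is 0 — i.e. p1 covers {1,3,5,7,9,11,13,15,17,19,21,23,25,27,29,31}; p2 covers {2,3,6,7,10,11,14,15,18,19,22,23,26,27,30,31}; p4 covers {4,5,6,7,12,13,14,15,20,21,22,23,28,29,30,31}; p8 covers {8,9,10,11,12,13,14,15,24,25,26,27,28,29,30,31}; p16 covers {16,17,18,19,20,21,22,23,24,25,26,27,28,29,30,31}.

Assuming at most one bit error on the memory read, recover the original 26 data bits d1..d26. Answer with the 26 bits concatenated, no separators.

00101101010011011011011001

s1 (pos 1,3,5,7,9,11,13,15,17,19,21,23,25,27,29,31): 0⊕0⊕0⊕0⊕1⊕0⊕0⊕0⊕0⊕1⊕1⊕0⊕1⊕1⊕0⊕1 = 0
s2 (pos 2,3,6,7,10,11,14,15,18,19,22,23,26,27,30,31): 0⊕0⊕1⊕0⊕1⊕0⊕1⊕0⊕1⊕1⊕1⊕0⊕0⊕1⊕1⊕1 = 1
s4 (pos 4,5,6,7,12,13,14,15,20,21,22,23,28,29,30,31): 1⊕0⊕1⊕0⊕1⊕0⊕1⊕0⊕0⊕1⊕1⊕0⊕1⊕0⊕1⊕1 = 1
s8 (pos 8,9,10,11,12,13,14,15,24,25,26,27,28,29,30,31): 1⊕1⊕1⊕0⊕1⊕0⊕1⊕0⊕1⊕1⊕0⊕1⊕1⊕0⊕1⊕1 = 1
s16 (pos 16,17,18,19,20,21,22,23,24,25,26,27,28,29,30,31): 1⊕0⊕1⊕1⊕0⊕1⊕1⊕0⊕1⊕1⊕0⊕1⊕1⊕0⊕1⊕1 = 1
Syndrome s16…s1 = 11110 → error at position 30.
Flip position 30: 0001010111010101011011011011011 → 0001010111010101011011011011001
Read data bits from positions 3,5,6,7,9,10,11,12,13,14,15,17,18,19,20,21,22,23,24,25,26,27,28,29,30,31: 00101101010011011011011001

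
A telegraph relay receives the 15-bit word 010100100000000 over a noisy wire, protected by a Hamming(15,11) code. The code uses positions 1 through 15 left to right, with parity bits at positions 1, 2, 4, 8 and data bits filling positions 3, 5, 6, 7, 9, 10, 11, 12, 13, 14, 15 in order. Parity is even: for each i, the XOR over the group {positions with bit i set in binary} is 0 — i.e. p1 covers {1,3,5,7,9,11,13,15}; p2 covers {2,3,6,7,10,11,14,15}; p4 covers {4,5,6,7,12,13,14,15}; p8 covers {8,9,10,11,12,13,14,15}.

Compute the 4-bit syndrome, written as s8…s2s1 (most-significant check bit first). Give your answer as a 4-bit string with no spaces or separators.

s1 (pos 1,3,5,7,9,11,13,15): 0⊕0⊕0⊕1⊕0⊕0⊕0⊕0 = 1
s2 (pos 2,3,6,7,10,11,14,15): 1⊕0⊕0⊕1⊕0⊕0⊕0⊕0 = 0
s4 (pos 4,5,6,7,12,13,14,15): 1⊕0⊕0⊕1⊕0⊕0⊕0⊕0 = 0
s8 (pos 8,9,10,11,12,13,14,15): 0⊕0⊕0⊕0⊕0⊕0⊕0⊕0 = 0
Syndrome s8…s1 = 0001 → error at position 1.

0001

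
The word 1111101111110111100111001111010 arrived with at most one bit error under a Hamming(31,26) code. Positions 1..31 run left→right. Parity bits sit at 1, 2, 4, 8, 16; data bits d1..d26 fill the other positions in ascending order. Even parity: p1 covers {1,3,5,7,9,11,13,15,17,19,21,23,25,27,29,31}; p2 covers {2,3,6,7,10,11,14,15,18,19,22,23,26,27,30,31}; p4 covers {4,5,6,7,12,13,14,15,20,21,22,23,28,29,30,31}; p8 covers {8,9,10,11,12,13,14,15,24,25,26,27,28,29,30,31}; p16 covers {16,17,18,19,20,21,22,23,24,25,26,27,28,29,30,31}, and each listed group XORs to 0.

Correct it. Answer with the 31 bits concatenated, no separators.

1111100111110111100111001111010

s1 (pos 1,3,5,7,9,11,13,15,17,19,21,23,25,27,29,31): 1⊕1⊕1⊕1⊕1⊕1⊕0⊕1⊕1⊕0⊕1⊕0⊕1⊕1⊕0⊕0 = 1
s2 (pos 2,3,6,7,10,11,14,15,18,19,22,23,26,27,30,31): 1⊕1⊕0⊕1⊕1⊕1⊕1⊕1⊕0⊕0⊕1⊕0⊕1⊕1⊕1⊕0 = 1
s4 (pos 4,5,6,7,12,13,14,15,20,21,22,23,28,29,30,31): 1⊕1⊕0⊕1⊕1⊕0⊕1⊕1⊕1⊕1⊕1⊕0⊕1⊕0⊕1⊕0 = 1
s8 (pos 8,9,10,11,12,13,14,15,24,25,26,27,28,29,30,31): 1⊕1⊕1⊕1⊕1⊕0⊕1⊕1⊕0⊕1⊕1⊕1⊕1⊕0⊕1⊕0 = 0
s16 (pos 16,17,18,19,20,21,22,23,24,25,26,27,28,29,30,31): 1⊕1⊕0⊕0⊕1⊕1⊕1⊕0⊕0⊕1⊕1⊕1⊕1⊕0⊕1⊕0 = 0
Syndrome s16…s1 = 00111 → error at position 7.
Flip position 7: 1111101111110111100111001111010 → 1111100111110111100111001111010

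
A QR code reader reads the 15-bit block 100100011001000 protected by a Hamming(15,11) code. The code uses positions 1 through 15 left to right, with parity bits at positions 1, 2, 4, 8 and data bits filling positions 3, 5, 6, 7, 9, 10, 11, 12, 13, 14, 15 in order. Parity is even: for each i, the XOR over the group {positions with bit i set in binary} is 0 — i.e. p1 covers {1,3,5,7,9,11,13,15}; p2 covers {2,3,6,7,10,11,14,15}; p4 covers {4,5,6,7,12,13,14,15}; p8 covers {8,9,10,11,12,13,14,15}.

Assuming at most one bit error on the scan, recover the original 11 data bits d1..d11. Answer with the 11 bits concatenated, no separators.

s1 (pos 1,3,5,7,9,11,13,15): 1⊕0⊕0⊕0⊕1⊕0⊕0⊕0 = 0
s2 (pos 2,3,6,7,10,11,14,15): 0⊕0⊕0⊕0⊕0⊕0⊕0⊕0 = 0
s4 (pos 4,5,6,7,12,13,14,15): 1⊕0⊕0⊕0⊕1⊕0⊕0⊕0 = 0
s8 (pos 8,9,10,11,12,13,14,15): 1⊕1⊕0⊕0⊕1⊕0⊕0⊕0 = 1
Syndrome s8…s1 = 1000 → error at position 8.
Flip position 8: 100100011001000 → 100100001001000
Read data bits from positions 3,5,6,7,9,10,11,12,13,14,15: 00001001000

00001001000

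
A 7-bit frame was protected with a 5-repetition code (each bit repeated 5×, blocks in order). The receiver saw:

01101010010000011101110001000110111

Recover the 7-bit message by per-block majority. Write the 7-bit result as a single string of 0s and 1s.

Block 1 (01101): 3 ones → 1
Block 2 (01001): 2 ones → 0
Block 3 (00000): 0 ones → 0
Block 4 (11101): 4 ones → 1
Block 5 (11000): 2 ones → 0
Block 6 (10001): 2 ones → 0
Block 7 (10111): 4 ones → 1

1001001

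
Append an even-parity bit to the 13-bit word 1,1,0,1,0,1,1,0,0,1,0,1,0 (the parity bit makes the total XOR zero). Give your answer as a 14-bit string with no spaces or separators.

11010110010101

XOR of the 13 data bits: 1⊕1⊕0⊕1⊕0⊕1⊕1⊕0⊕0⊕1⊕0⊕1⊕0 = 1
Parity bit = 1 (so all 14 bits XOR to 0).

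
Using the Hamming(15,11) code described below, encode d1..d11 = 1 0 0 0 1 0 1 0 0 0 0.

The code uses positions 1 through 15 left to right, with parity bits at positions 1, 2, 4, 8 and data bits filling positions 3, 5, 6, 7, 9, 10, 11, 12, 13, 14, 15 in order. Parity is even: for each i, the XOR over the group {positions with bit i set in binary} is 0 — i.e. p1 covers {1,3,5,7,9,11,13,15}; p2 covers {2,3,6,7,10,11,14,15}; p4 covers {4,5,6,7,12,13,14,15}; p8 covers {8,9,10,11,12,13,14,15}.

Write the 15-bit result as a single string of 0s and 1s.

Place data at non-parity positions: p1 p2 1 p4 0 0 0 p8 1 0 1 0 0 0 0
p1 (pos 1,3,5,7,9,11,13,15): XOR of data positions = 1⊕0⊕0⊕1⊕1⊕0⊕0 = 1
p2 (pos 2,3,6,7,10,11,14,15): XOR of data positions = 1⊕0⊕0⊕0⊕1⊕0⊕0 = 0
p4 (pos 4,5,6,7,12,13,14,15): XOR of data positions = 0⊕0⊕0⊕0⊕0⊕0⊕0 = 0
p8 (pos 8,9,10,11,12,13,14,15): XOR of data positions = 1⊕0⊕1⊕0⊕0⊕0⊕0 = 0
Codeword: 101000001010000

101000001010000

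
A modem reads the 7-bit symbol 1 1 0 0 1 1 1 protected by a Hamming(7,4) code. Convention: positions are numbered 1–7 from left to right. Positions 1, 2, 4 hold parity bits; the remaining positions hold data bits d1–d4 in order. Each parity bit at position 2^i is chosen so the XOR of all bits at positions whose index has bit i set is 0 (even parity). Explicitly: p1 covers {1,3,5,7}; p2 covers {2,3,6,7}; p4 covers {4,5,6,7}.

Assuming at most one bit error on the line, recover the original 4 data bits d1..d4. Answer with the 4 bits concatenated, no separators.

0110

s1 (pos 1,3,5,7): 1⊕0⊕1⊕1 = 1
s2 (pos 2,3,6,7): 1⊕0⊕1⊕1 = 1
s4 (pos 4,5,6,7): 0⊕1⊕1⊕1 = 1
Syndrome s4…s1 = 111 → error at position 7.
Flip position 7: 1100111 → 1100110
Read data bits from positions 3,5,6,7: 0110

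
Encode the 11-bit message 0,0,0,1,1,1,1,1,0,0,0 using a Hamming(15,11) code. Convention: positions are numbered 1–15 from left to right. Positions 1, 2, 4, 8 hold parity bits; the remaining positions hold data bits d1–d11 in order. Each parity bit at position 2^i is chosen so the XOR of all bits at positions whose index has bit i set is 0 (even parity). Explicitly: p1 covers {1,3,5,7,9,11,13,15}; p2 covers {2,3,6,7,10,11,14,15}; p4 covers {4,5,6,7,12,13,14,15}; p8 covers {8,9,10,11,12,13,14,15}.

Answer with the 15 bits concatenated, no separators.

110000101111000

Place data at non-parity positions: p1 p2 0 p4 0 0 1 p8 1 1 1 1 0 0 0
p1 (pos 1,3,5,7,9,11,13,15): XOR of data positions = 0⊕0⊕1⊕1⊕1⊕0⊕0 = 1
p2 (pos 2,3,6,7,10,11,14,15): XOR of data positions = 0⊕0⊕1⊕1⊕1⊕0⊕0 = 1
p4 (pos 4,5,6,7,12,13,14,15): XOR of data positions = 0⊕0⊕1⊕1⊕0⊕0⊕0 = 0
p8 (pos 8,9,10,11,12,13,14,15): XOR of data positions = 1⊕1⊕1⊕1⊕0⊕0⊕0 = 0
Codeword: 110000101111000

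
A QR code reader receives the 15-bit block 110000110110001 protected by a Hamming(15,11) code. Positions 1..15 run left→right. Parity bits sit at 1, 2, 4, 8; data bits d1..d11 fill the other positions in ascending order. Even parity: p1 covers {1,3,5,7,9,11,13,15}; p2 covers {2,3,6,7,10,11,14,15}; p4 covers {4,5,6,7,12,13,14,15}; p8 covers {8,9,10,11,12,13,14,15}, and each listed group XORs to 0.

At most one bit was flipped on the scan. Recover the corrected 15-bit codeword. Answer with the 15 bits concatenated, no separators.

s1 (pos 1,3,5,7,9,11,13,15): 1⊕0⊕0⊕1⊕0⊕1⊕0⊕1 = 0
s2 (pos 2,3,6,7,10,11,14,15): 1⊕0⊕0⊕1⊕1⊕1⊕0⊕1 = 1
s4 (pos 4,5,6,7,12,13,14,15): 0⊕0⊕0⊕1⊕0⊕0⊕0⊕1 = 0
s8 (pos 8,9,10,11,12,13,14,15): 1⊕0⊕1⊕1⊕0⊕0⊕0⊕1 = 0
Syndrome s8…s1 = 0010 → error at position 2.
Flip position 2: 110000110110001 → 100000110110001

100000110110001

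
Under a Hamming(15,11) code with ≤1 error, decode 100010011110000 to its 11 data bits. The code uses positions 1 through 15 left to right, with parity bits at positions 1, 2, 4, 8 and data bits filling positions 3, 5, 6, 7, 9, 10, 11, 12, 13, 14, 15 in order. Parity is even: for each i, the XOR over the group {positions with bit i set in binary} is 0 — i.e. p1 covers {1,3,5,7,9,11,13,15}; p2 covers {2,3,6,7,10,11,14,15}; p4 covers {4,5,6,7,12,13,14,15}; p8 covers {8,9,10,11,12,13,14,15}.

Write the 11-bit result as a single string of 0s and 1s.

01001110000

s1 (pos 1,3,5,7,9,11,13,15): 1⊕0⊕1⊕0⊕1⊕1⊕0⊕0 = 0
s2 (pos 2,3,6,7,10,11,14,15): 0⊕0⊕0⊕0⊕1⊕1⊕0⊕0 = 0
s4 (pos 4,5,6,7,12,13,14,15): 0⊕1⊕0⊕0⊕0⊕0⊕0⊕0 = 1
s8 (pos 8,9,10,11,12,13,14,15): 1⊕1⊕1⊕1⊕0⊕0⊕0⊕0 = 0
Syndrome s8…s1 = 0100 → error at position 4.
Flip position 4: 100010011110000 → 100110011110000
Read data bits from positions 3,5,6,7,9,10,11,12,13,14,15: 01001110000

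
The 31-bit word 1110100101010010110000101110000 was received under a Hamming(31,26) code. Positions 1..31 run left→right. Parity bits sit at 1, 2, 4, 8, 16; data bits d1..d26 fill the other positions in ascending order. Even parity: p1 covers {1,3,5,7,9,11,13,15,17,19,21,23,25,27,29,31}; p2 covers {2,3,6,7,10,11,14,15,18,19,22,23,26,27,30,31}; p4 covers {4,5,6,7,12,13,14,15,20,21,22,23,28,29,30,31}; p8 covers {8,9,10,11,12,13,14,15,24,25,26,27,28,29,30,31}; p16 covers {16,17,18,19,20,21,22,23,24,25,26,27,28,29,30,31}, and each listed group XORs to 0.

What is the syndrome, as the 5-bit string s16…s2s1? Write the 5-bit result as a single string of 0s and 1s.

s1 (pos 1,3,5,7,9,11,13,15,17,19,21,23,25,27,29,31): 1⊕1⊕1⊕0⊕0⊕0⊕0⊕1⊕1⊕0⊕0⊕1⊕1⊕1⊕0⊕0 = 0
s2 (pos 2,3,6,7,10,11,14,15,18,19,22,23,26,27,30,31): 1⊕1⊕0⊕0⊕1⊕0⊕0⊕1⊕1⊕0⊕0⊕1⊕1⊕1⊕0⊕0 = 0
s4 (pos 4,5,6,7,12,13,14,15,20,21,22,23,28,29,30,31): 0⊕1⊕0⊕0⊕1⊕0⊕0⊕1⊕0⊕0⊕0⊕1⊕0⊕0⊕0⊕0 = 0
s8 (pos 8,9,10,11,12,13,14,15,24,25,26,27,28,29,30,31): 1⊕0⊕1⊕0⊕1⊕0⊕0⊕1⊕0⊕1⊕1⊕1⊕0⊕0⊕0⊕0 = 1
s16 (pos 16,17,18,19,20,21,22,23,24,25,26,27,28,29,30,31): 0⊕1⊕1⊕0⊕0⊕0⊕0⊕1⊕0⊕1⊕1⊕1⊕0⊕0⊕0⊕0 = 0
Syndrome s16…s1 = 01000 → error at position 8.

01000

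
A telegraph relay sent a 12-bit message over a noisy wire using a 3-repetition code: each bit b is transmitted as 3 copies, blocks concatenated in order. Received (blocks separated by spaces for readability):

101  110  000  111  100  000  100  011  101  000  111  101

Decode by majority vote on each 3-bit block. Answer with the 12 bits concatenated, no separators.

110100011011

Block 1 (101): 2 ones → 1
Block 2 (110): 2 ones → 1
Block 3 (000): 0 ones → 0
Block 4 (111): 3 ones → 1
Block 5 (100): 1 one → 0
Block 6 (000): 0 ones → 0
Block 7 (100): 1 one → 0
Block 8 (011): 2 ones → 1
Block 9 (101): 2 ones → 1
Block 10 (000): 0 ones → 0
Block 11 (111): 3 ones → 1
Block 12 (101): 2 ones → 1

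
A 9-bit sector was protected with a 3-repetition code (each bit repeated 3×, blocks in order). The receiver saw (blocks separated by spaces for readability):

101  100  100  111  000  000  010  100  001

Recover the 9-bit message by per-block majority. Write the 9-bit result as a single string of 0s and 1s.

100100000

Block 1 (101): 2 ones → 1
Block 2 (100): 1 one → 0
Block 3 (100): 1 one → 0
Block 4 (111): 3 ones → 1
Block 5 (000): 0 ones → 0
Block 6 (000): 0 ones → 0
Block 7 (010): 1 one → 0
Block 8 (100): 1 one → 0
Block 9 (001): 1 one → 0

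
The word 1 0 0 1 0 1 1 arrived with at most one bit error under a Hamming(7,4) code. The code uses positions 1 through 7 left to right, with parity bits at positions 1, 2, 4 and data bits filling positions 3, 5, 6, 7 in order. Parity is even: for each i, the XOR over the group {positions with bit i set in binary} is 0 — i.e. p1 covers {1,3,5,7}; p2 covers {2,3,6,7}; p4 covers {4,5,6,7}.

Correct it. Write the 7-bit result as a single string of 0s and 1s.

1000011

s1 (pos 1,3,5,7): 1⊕0⊕0⊕1 = 0
s2 (pos 2,3,6,7): 0⊕0⊕1⊕1 = 0
s4 (pos 4,5,6,7): 1⊕0⊕1⊕1 = 1
Syndrome s4…s1 = 100 → error at position 4.
Flip position 4: 1001011 → 1000011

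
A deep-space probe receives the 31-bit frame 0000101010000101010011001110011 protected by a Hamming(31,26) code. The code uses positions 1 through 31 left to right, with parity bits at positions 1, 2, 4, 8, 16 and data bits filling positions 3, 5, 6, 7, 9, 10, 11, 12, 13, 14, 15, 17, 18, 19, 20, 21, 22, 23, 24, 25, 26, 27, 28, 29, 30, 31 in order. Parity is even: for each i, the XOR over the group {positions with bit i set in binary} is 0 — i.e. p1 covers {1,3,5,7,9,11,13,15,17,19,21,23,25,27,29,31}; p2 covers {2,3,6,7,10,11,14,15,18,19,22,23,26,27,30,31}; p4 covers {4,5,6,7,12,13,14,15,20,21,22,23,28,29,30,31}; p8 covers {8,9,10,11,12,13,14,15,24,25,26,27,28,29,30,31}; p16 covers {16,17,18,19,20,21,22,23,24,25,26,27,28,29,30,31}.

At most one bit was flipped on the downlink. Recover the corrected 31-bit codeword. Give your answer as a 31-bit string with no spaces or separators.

s1 (pos 1,3,5,7,9,11,13,15,17,19,21,23,25,27,29,31): 0⊕0⊕1⊕1⊕1⊕0⊕0⊕0⊕0⊕0⊕1⊕0⊕1⊕1⊕0⊕1 = 1
s2 (pos 2,3,6,7,10,11,14,15,18,19,22,23,26,27,30,31): 0⊕0⊕0⊕1⊕0⊕0⊕1⊕0⊕1⊕0⊕1⊕0⊕1⊕1⊕1⊕1 = 0
s4 (pos 4,5,6,7,12,13,14,15,20,21,22,23,28,29,30,31): 0⊕1⊕0⊕1⊕0⊕0⊕1⊕0⊕0⊕1⊕1⊕0⊕0⊕0⊕1⊕1 = 1
s8 (pos 8,9,10,11,12,13,14,15,24,25,26,27,28,29,30,31): 0⊕1⊕0⊕0⊕0⊕0⊕1⊕0⊕0⊕1⊕1⊕1⊕0⊕0⊕1⊕1 = 1
s16 (pos 16,17,18,19,20,21,22,23,24,25,26,27,28,29,30,31): 1⊕0⊕1⊕0⊕0⊕1⊕1⊕0⊕0⊕1⊕1⊕1⊕0⊕0⊕1⊕1 = 1
Syndrome s16…s1 = 11101 → error at position 29.
Flip position 29: 0000101010000101010011001110011 → 0000101010000101010011001110111

0000101010000101010011001110111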